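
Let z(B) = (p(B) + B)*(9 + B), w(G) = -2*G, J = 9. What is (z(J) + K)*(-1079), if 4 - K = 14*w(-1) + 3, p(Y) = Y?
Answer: -320463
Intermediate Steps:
K = -27 (K = 4 - (14*(-2*(-1)) + 3) = 4 - (14*2 + 3) = 4 - (28 + 3) = 4 - 1*31 = 4 - 31 = -27)
z(B) = 2*B*(9 + B) (z(B) = (B + B)*(9 + B) = (2*B)*(9 + B) = 2*B*(9 + B))
(z(J) + K)*(-1079) = (2*9*(9 + 9) - 27)*(-1079) = (2*9*18 - 27)*(-1079) = (324 - 27)*(-1079) = 297*(-1079) = -320463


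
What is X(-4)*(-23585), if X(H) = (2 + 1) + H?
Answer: 23585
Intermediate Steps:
X(H) = 3 + H
X(-4)*(-23585) = (3 - 4)*(-23585) = -1*(-23585) = 23585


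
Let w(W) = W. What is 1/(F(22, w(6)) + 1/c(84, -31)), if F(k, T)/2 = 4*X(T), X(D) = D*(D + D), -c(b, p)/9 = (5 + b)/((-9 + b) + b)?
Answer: 267/153739 ≈ 0.0017367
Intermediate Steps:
c(b, p) = -9*(5 + b)/(-9 + 2*b) (c(b, p) = -9*(5 + b)/((-9 + b) + b) = -9*(5 + b)/(-9 + 2*b))
X(D) = 2*D**2 (X(D) = D*(2*D) = 2*D**2)
F(k, T) = 16*T**2 (F(k, T) = 2*(4*(2*T**2)) = 2*(8*T**2) = 16*T**2)
1/(F(22, w(6)) + 1/c(84, -31)) = 1/(16*6**2 + 1/(9*(-5 - 1*84)/(-9 + 2*84))) = 1/(16*36 + 1/(9*(-5 - 84)/(-9 + 168))) = 1/(576 + 1/(9*(-89)/159)) = 1/(576 + 1/(9*(1/159)*(-89))) = 1/(576 + 1/(-267/53)) = 1/(576 - 53/267) = 1/(153739/267) = 267/153739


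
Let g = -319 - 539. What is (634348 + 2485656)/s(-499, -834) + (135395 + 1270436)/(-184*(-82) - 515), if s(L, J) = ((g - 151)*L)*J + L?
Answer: 590279829212891/6119377473989 ≈ 96.461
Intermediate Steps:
g = -858
s(L, J) = L - 1009*J*L (s(L, J) = ((-858 - 151)*L)*J + L = (-1009*L)*J + L = -1009*J*L + L = L - 1009*J*L)
(634348 + 2485656)/s(-499, -834) + (135395 + 1270436)/(-184*(-82) - 515) = (634348 + 2485656)/((-499*(1 - 1009*(-834)))) + (135395 + 1270436)/(-184*(-82) - 515) = 3120004/((-499*(1 + 841506))) + 1405831/(15088 - 515) = 3120004/((-499*841507)) + 1405831/14573 = 3120004/(-419911993) + 1405831*(1/14573) = 3120004*(-1/419911993) + 1405831/14573 = -3120004/419911993 + 1405831/14573 = 590279829212891/6119377473989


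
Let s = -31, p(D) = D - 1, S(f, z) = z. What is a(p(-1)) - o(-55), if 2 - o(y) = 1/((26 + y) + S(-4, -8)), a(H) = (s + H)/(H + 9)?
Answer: -1746/259 ≈ -6.7413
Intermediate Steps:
p(D) = -1 + D
a(H) = (-31 + H)/(9 + H) (a(H) = (-31 + H)/(H + 9) = (-31 + H)/(9 + H))
o(y) = 2 - 1/(18 + y) (o(y) = 2 - 1/((26 + y) - 8) = 2 - 1/(18 + y))
a(p(-1)) - o(-55) = (-31 + (-1 - 1))/(9 + (-1 - 1)) - (35 + 2*(-55))/(18 - 55) = (-31 - 2)/(9 - 2) - (35 - 110)/(-37) = -33/7 - (-1)*(-75)/37 = (⅐)*(-33) - 1*75/37 = -33/7 - 75/37 = -1746/259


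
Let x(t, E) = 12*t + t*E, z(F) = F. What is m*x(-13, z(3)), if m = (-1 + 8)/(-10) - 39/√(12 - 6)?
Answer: 273/2 + 2535*√6/2 ≈ 3241.2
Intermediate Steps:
m = -7/10 - 13*√6/2 (m = 7*(-⅒) - 39*√6/6 = -7/10 - 13*√6/2 ≈ -16.622)
x(t, E) = 12*t + E*t
m*x(-13, z(3)) = (-7/10 - 13*√6/2)*(-13*(12 + 3)) = (-7/10 - 13*√6/2)*(-13*15) = (-7/10 - 13*√6/2)*(-195) = 273/2 + 2535*√6/2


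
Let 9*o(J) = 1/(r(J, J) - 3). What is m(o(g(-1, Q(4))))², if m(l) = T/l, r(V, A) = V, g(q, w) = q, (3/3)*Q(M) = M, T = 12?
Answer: 186624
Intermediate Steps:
Q(M) = M
o(J) = 1/(9*(-3 + J)) (o(J) = 1/(9*(J - 3)) = 1/(9*(-3 + J)))
m(l) = 12/l
m(o(g(-1, Q(4))))² = (12/((1/(9*(-3 - 1)))))² = (12/(((⅑)/(-4))))² = (12/(((⅑)*(-¼))))² = (12/(-1/36))² = (12*(-36))² = (-432)² = 186624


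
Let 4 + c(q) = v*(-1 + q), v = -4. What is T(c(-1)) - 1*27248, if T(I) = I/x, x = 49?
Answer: -1335148/49 ≈ -27248.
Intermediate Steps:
c(q) = -4*q (c(q) = -4 - 4*(-1 + q) = -4 + (4 - 4*q) = -4*q)
T(I) = I/49
T(c(-1)) - 1*27248 = (-4*(-1))/49 - 1*27248 = (1/49)*4 - 27248 = 4/49 - 27248 = -1335148/49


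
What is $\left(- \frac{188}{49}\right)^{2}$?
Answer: $\frac{35344}{2401} \approx 14.721$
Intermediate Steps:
$\left(- \frac{188}{49}\right)^{2} = \frac{35344}{2401}$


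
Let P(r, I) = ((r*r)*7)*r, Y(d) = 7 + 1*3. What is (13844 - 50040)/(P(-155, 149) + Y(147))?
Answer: 36196/26067115 ≈ 0.0013886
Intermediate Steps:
Y(d) = 10 (Y(d) = 7 + 3 = 10)
P(r, I) = 7*r³ (P(r, I) = (r²*7)*r = (7*r²)*r = 7*r³)
(13844 - 50040)/(P(-155, 149) + Y(147)) = (13844 - 50040)/(7*(-155)³ + 10) = -36196/(7*(-3723875) + 10) = -36196/(-26067125 + 10) = -36196/(-26067115) = -36196*(-1/26067115) = 36196/26067115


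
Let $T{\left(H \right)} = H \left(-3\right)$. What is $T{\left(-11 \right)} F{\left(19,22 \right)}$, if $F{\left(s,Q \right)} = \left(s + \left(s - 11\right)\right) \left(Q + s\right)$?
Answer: $36531$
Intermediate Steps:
$T{\left(H \right)} = - 3 H$
$F{\left(s,Q \right)} = \left(-11 + 2 s\right) \left(Q + s\right)$ ($F{\left(s,Q \right)} = \left(s + \left(s - 11\right)\right) \left(Q + s\right) = \left(s + \left(-11 + s\right)\right) \left(Q + s\right) = \left(-11 + 2 s\right) \left(Q + s\right)$)
$T{\left(-11 \right)} F{\left(19,22 \right)} = \left(-3\right) \left(-11\right) \left(\left(-11\right) 22 - 209 + 2 \cdot 19^{2} + 2 \cdot 22 \cdot 19\right) = 33 \left(-242 - 209 + 2 \cdot 361 + 836\right) = 33 \left(-242 - 209 + 722 + 836\right) = 33 \cdot 1107 = 36531$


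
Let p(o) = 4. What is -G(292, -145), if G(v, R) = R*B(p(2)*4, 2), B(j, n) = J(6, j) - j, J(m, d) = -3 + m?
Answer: -1885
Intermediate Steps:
B(j, n) = 3 - j (B(j, n) = (-3 + 6) - j = 3 - j)
G(v, R) = -13*R (G(v, R) = R*(3 - 4*4) = R*(3 - 1*16) = R*(3 - 16) = R*(-13) = -13*R)
-G(292, -145) = -(-13)*(-145) = -1*1885 = -1885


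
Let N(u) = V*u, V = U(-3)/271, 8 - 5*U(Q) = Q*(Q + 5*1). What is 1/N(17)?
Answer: 1355/238 ≈ 5.6933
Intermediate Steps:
U(Q) = 8/5 - Q*(5 + Q)/5 (U(Q) = 8/5 - Q*(Q + 5*1)/5 = 8/5 - Q*(Q + 5)/5 = 8/5 - Q*(5 + Q)/5)
V = 14/1355 (V = (8/5 - 1*(-3) - 1/5*(-3)**2)/271 = (8/5 + 3 - 1/5*9)*(1/271) = (8/5 + 3 - 9/5)*(1/271) = (14/5)*(1/271) = 14/1355 ≈ 0.010332)
N(u) = 14*u/1355
1/N(17) = 1/((14/1355)*17) = 1/(238/1355) = 1355/238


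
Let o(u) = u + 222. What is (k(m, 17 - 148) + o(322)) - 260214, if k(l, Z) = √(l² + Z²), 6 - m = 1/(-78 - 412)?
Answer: -259670 + √4129005581/490 ≈ -2.5954e+5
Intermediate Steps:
o(u) = 222 + u
m = 2941/490 (m = 6 - 1/(-78 - 412) = 6 - 1/(-490) = 6 - 1*(-1/490) = 6 + 1/490 = 2941/490 ≈ 6.0020)
k(l, Z) = √(Z² + l²)
(k(m, 17 - 148) + o(322)) - 260214 = (√((17 - 148)² + (2941/490)²) + (222 + 322)) - 260214 = (√((-131)² + 8649481/240100) + 544) - 260214 = (√(17161 + 8649481/240100) + 544) - 260214 = (√(4129005581/240100) + 544) - 260214 = (√4129005581/490 + 544) - 260214 = (544 + √4129005581/490) - 260214 = -259670 + √4129005581/490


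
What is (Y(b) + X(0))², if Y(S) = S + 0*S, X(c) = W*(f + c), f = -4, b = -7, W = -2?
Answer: 1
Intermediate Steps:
X(c) = 8 - 2*c (X(c) = -2*(-4 + c) = 8 - 2*c)
Y(S) = S (Y(S) = S + 0 = S)
(Y(b) + X(0))² = (-7 + (8 - 2*0))² = (-7 + (8 + 0))² = (-7 + 8)² = 1² = 1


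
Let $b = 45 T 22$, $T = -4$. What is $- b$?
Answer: $3960$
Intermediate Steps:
$b = -3960$ ($b = 45 \left(-4\right) 22 = \left(-180\right) 22 = -3960$)
$- b = \left(-1\right) \left(-3960\right) = 3960$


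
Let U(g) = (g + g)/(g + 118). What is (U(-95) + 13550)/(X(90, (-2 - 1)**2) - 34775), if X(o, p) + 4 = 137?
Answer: -155730/398383 ≈ -0.39091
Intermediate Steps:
U(g) = 2*g/(118 + g) (U(g) = (2*g)/(118 + g) = 2*g/(118 + g))
X(o, p) = 133 (X(o, p) = -4 + 137 = 133)
(U(-95) + 13550)/(X(90, (-2 - 1)**2) - 34775) = (2*(-95)/(118 - 95) + 13550)/(133 - 34775) = (2*(-95)/23 + 13550)/(-34642) = (2*(-95)*(1/23) + 13550)*(-1/34642) = (-190/23 + 13550)*(-1/34642) = (311460/23)*(-1/34642) = -155730/398383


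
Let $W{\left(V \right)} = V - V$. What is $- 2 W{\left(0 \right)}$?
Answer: $0$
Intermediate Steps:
$W{\left(V \right)} = 0$
$- 2 W{\left(0 \right)} = \left(-2\right) 0 = 0$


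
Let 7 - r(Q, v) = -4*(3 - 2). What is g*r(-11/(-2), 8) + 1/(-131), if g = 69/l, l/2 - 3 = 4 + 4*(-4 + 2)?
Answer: -99431/262 ≈ -379.51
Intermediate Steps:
l = -2 (l = 6 + 2*(4 + 4*(-4 + 2)) = 6 + 2*(4 + 4*(-2)) = 6 + 2*(4 - 8) = 6 + 2*(-4) = 6 - 8 = -2)
g = -69/2 (g = 69/(-2) = 69*(-½) = -69/2 ≈ -34.500)
r(Q, v) = 11 (r(Q, v) = 7 - (-4)*(3 - 2) = 7 - (-4) = 7 - 1*(-4) = 7 + 4 = 11)
g*r(-11/(-2), 8) + 1/(-131) = -69/2*11 + 1/(-131) = -759/2 - 1/131 = -99431/262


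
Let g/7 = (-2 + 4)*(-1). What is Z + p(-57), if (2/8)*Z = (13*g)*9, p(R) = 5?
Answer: -6547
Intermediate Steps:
g = -14 (g = 7*((-2 + 4)*(-1)) = 7*(2*(-1)) = 7*(-2) = -14)
Z = -6552 (Z = 4*((13*(-14))*9) = 4*(-182*9) = 4*(-1638) = -6552)
Z + p(-57) = -6552 + 5 = -6547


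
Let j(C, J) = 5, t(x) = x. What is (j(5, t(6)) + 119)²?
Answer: 15376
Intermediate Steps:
(j(5, t(6)) + 119)² = (5 + 119)² = 124² = 15376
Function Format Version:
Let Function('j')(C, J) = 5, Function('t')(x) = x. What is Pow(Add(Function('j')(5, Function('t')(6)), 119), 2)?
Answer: 15376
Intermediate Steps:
Pow(Add(Function('j')(5, Function('t')(6)), 119), 2) = Pow(Add(5, 119), 2) = Pow(124, 2) = 15376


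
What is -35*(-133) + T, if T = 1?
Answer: 4656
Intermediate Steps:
-35*(-133) + T = -35*(-133) + 1 = 4655 + 1 = 4656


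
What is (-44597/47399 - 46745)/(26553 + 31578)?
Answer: -738570284/918450423 ≈ -0.80415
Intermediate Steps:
(-44597/47399 - 46745)/(26553 + 31578) = (-44597*1/47399 - 46745)/58131 = (-44597/47399 - 46745)*(1/58131) = -2215710852/47399*1/58131 = -738570284/918450423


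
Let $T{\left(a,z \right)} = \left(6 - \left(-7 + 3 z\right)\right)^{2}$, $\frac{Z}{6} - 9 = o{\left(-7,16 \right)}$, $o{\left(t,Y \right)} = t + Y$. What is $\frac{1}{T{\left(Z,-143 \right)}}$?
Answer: $\frac{1}{195364} \approx 5.1187 \cdot 10^{-6}$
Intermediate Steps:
$o{\left(t,Y \right)} = Y + t$
$Z = 108$ ($Z = 54 + 6 \left(16 - 7\right) = 54 + 6 \cdot 9 = 54 + 54 = 108$)
$T{\left(a,z \right)} = \left(13 - 3 z\right)^{2}$ ($T{\left(a,z \right)} = \left(6 - \left(-7 + 3 z\right)\right)^{2} = \left(13 - 3 z\right)^{2}$)
$\frac{1}{T{\left(Z,-143 \right)}} = \frac{1}{\left(-13 + 3 \left(-143\right)\right)^{2}} = \frac{1}{\left(-13 - 429\right)^{2}} = \frac{1}{\left(-442\right)^{2}} = \frac{1}{195364}$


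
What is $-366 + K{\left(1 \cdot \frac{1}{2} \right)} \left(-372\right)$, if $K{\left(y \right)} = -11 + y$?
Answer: $3540$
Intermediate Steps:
$-366 + K{\left(1 \cdot \frac{1}{2} \right)} \left(-372\right) = -366 + \left(-11 + 1 \cdot \frac{1}{2}\right) \left(-372\right) = -366 + \left(-11 + \frac{1}{2}\right) \left(-372\right) = -366 - -3906 = -366 + 3906 = 3540$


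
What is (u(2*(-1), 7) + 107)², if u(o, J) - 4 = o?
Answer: 11881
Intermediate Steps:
u(o, J) = 4 + o
(u(2*(-1), 7) + 107)² = ((4 + 2*(-1)) + 107)² = ((4 - 2) + 107)² = (2 + 107)² = 109² = 11881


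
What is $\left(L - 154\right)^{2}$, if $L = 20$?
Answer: $17956$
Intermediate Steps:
$\left(L - 154\right)^{2} = \left(20 - 154\right)^{2} = \left(-134\right)^{2} = 17956$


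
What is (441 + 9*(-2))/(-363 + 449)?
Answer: 423/86 ≈ 4.9186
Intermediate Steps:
(441 + 9*(-2))/(-363 + 449) = (441 - 18)/86 = 423*(1/86) = 423/86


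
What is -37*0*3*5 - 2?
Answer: -2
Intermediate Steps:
-37*0*3*5 - 2 = -0*5 - 2 = -37*0 - 2 = 0 - 2 = -2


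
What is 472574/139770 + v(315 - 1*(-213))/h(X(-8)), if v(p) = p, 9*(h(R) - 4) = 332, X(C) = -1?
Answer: 26190446/1607355 ≈ 16.294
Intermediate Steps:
h(R) = 368/9 (h(R) = 4 + (1/9)*332 = 4 + 332/9 = 368/9)
472574/139770 + v(315 - 1*(-213))/h(X(-8)) = 472574/139770 + (315 - 1*(-213))/(368/9) = 472574*(1/139770) + (315 + 213)*(9/368) = 236287/69885 + 528*(9/368) = 236287/69885 + 297/23 = 26190446/1607355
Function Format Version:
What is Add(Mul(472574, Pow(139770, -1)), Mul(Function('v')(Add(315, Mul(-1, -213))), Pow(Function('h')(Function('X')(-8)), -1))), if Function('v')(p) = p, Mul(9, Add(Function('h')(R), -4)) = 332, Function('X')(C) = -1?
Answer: Rational(26190446, 1607355) ≈ 16.294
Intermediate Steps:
Function('h')(R) = Rational(368, 9) (Function('h')(R) = Add(4, Mul(Rational(1, 9), 332)) = Add(4, Rational(332, 9)) = Rational(368, 9))
Add(Mul(472574, Pow(139770, -1)), Mul(Function('v')(Add(315, Mul(-1, -213))), Pow(Function('h')(Function('X')(-8)), -1))) = Add(Mul(472574, Pow(139770, -1)), Mul(Add(315, Mul(-1, -213)), Pow(Rational(368, 9), -1))) = Add(Mul(472574, Rational(1, 139770)), Mul(Add(315, 213), Rational(9, 368))) = Add(Rational(236287, 69885), Mul(528, Rational(9, 368))) = Add(Rational(236287, 69885), Rational(297, 23)) = Rational(26190446, 1607355)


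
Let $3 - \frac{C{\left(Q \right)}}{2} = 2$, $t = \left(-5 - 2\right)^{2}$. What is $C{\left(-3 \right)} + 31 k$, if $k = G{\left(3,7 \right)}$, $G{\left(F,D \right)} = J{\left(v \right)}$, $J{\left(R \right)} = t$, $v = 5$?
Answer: $1521$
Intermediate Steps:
$t = 49$ ($t = \left(-7\right)^{2} = 49$)
$J{\left(R \right)} = 49$
$G{\left(F,D \right)} = 49$
$k = 49$
$C{\left(Q \right)} = 2$ ($C{\left(Q \right)} = 6 - 4 = 2$)
$C{\left(-3 \right)} + 31 k = 2 + 31 \cdot 49 = 2 + 1519 = 1521$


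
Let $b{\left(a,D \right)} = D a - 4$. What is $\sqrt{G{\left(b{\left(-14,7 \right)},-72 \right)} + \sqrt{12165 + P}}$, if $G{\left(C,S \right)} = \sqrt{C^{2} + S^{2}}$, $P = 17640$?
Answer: $\sqrt{\sqrt{29805} + 6 \sqrt{433}} \approx 17.248$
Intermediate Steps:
$b{\left(a,D \right)} = -4 + D a$
$\sqrt{G{\left(b{\left(-14,7 \right)},-72 \right)} + \sqrt{12165 + P}} = \sqrt{\sqrt{\left(-4 + 7 \left(-14\right)\right)^{2} + \left(-72\right)^{2}} + \sqrt{12165 + 17640}} = \sqrt{\sqrt{\left(-4 - 98\right)^{2} + 5184} + \sqrt{29805}} = \sqrt{\sqrt{\left(-102\right)^{2} + 5184} + \sqrt{29805}} = \sqrt{\sqrt{10404 + 5184} + \sqrt{29805}} = \sqrt{\sqrt{15588} + \sqrt{29805}} = \sqrt{6 \sqrt{433} + \sqrt{29805}} = \sqrt{\sqrt{29805} + 6 \sqrt{433}}$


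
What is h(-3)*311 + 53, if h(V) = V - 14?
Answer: -5234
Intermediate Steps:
h(V) = -14 + V
h(-3)*311 + 53 = (-14 - 3)*311 + 53 = -17*311 + 53 = -5287 + 53 = -5234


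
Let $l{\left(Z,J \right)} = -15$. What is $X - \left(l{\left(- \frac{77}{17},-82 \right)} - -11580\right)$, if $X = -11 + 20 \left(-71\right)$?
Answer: $-12996$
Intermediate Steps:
$X = -1431$ ($X = -11 - 1420 = -1431$)
$X - \left(l{\left(- \frac{77}{17},-82 \right)} - -11580\right) = -1431 - \left(-15 - -11580\right) = -1431 - \left(-15 + 11580\right) = -1431 - 11565 = -12996$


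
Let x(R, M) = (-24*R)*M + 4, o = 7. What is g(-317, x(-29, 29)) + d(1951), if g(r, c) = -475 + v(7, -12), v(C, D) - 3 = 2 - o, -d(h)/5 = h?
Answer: -10232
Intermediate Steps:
d(h) = -5*h
v(C, D) = -2 (v(C, D) = 3 + (2 - 1*7) = 3 + (2 - 7) = 3 - 5 = -2)
x(R, M) = 4 - 24*M*R (x(R, M) = -24*M*R + 4 = 4 - 24*M*R)
g(r, c) = -477 (g(r, c) = -475 - 2 = -477)
g(-317, x(-29, 29)) + d(1951) = -477 - 5*1951 = -477 - 9755 = -10232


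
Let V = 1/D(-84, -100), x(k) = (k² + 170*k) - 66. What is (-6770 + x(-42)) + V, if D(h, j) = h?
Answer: -1025809/84 ≈ -12212.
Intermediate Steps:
x(k) = -66 + k² + 170*k
V = -1/84 (V = 1/(-84) = -1/84 ≈ -0.011905)
(-6770 + x(-42)) + V = (-6770 + (-66 + (-42)² + 170*(-42))) - 1/84 = (-6770 + (-66 + 1764 - 7140)) - 1/84 = (-6770 - 5442) - 1/84 = -12212 - 1/84 = -1025809/84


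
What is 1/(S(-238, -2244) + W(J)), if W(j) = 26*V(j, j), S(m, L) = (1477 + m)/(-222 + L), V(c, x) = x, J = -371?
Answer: -822/7929425 ≈ -0.00010366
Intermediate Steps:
S(m, L) = (1477 + m)/(-222 + L)
W(j) = 26*j
1/(S(-238, -2244) + W(J)) = 1/((1477 - 238)/(-222 - 2244) + 26*(-371)) = 1/(1239/(-2466) - 9646) = 1/(-1/2466*1239 - 9646) = 1/(-413/822 - 9646) = 1/(-7929425/822) = -822/7929425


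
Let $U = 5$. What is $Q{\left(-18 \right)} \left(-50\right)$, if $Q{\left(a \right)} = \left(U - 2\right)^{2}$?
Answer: $-450$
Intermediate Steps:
$Q{\left(a \right)} = 9$ ($Q{\left(a \right)} = \left(5 - 2\right)^{2} = 3^{2} = 9$)
$Q{\left(-18 \right)} \left(-50\right) = 9 \left(-50\right) = -450$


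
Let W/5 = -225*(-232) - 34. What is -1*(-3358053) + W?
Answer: 3618883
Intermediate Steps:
W = 260830 (W = 5*(-225*(-232) - 34) = 5*(52200 - 34) = 5*52166 = 260830)
-1*(-3358053) + W = -1*(-3358053) + 260830 = 3358053 + 260830 = 3618883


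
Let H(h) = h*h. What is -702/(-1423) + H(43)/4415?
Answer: 5730457/6282545 ≈ 0.91212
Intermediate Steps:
H(h) = h²
-702/(-1423) + H(43)/4415 = -702/(-1423) + 43²/4415 = -702*(-1/1423) + 1849*(1/4415) = 702/1423 + 1849/4415 = 5730457/6282545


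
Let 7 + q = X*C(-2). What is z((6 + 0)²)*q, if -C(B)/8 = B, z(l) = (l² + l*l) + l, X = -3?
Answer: -144540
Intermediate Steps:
z(l) = l + 2*l² (z(l) = (l² + l²) + l = 2*l² + l = l + 2*l²)
C(B) = -8*B
q = -55 (q = -7 - (-24)*(-2) = -7 - 3*16 = -7 - 48 = -55)
z((6 + 0)²)*q = ((6 + 0)²*(1 + 2*(6 + 0)²))*(-55) = (6²*(1 + 2*6²))*(-55) = (36*(1 + 2*36))*(-55) = (36*(1 + 72))*(-55) = (36*73)*(-55) = 2628*(-55) = -144540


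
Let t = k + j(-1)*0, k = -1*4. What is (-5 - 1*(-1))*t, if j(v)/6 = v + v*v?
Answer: 16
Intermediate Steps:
j(v) = 6*v + 6*v² (j(v) = 6*(v + v*v) = 6*(v + v²) = 6*v + 6*v²)
k = -4
t = -4 (t = -4 + (6*(-1)*(1 - 1))*0 = -4 + (6*(-1)*0)*0 = -4 + 0*0 = -4 + 0 = -4)
(-5 - 1*(-1))*t = (-5 - 1*(-1))*(-4) = (-5 + 1)*(-4) = -4*(-4) = 16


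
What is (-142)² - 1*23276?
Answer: -3112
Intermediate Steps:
(-142)² - 1*23276 = 20164 - 23276 = -3112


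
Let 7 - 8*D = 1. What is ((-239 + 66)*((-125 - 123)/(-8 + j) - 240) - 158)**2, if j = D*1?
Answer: 1056541405924/841 ≈ 1.2563e+9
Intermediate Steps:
D = 3/4 (D = 7/8 - 1/8*1 = 7/8 - 1/8 = 3/4 ≈ 0.75000)
j = 3/4 (j = (3/4)*1 = 3/4 ≈ 0.75000)
((-239 + 66)*((-125 - 123)/(-8 + j) - 240) - 158)**2 = ((-239 + 66)*((-125 - 123)/(-8 + 3/4) - 240) - 158)**2 = (-173*(-248/(-29/4) - 240) - 158)**2 = (-173*(-248*(-4/29) - 240) - 158)**2 = (-173*(992/29 - 240) - 158)**2 = (-173*(-5968/29) - 158)**2 = (1032464/29 - 158)**2 = (1027882/29)**2 = 1056541405924/841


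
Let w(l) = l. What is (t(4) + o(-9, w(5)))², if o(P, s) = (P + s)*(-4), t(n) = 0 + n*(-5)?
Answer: 16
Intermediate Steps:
t(n) = -5*n (t(n) = 0 - 5*n = -5*n)
o(P, s) = -4*P - 4*s
(t(4) + o(-9, w(5)))² = (-5*4 + (-4*(-9) - 4*5))² = (-20 + (36 - 20))² = (-20 + 16)² = (-4)² = 16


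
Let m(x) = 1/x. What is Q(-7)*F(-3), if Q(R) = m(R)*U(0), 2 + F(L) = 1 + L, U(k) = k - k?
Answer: 0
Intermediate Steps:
U(k) = 0
F(L) = -1 + L (F(L) = -2 + (1 + L) = -1 + L)
Q(R) = 0 (Q(R) = 0/R = 0)
Q(-7)*F(-3) = 0*(-1 - 3) = 0*(-4) = 0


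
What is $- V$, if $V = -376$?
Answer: $376$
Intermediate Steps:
$- V = \left(-1\right) \left(-376\right) = 376$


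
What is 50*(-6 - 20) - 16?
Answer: -1316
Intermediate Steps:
50*(-6 - 20) - 16 = 50*(-26) - 16 = -1300 - 16 = -1316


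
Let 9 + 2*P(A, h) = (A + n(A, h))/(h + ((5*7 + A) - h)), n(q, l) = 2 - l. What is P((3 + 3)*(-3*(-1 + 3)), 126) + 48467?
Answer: 97085/2 ≈ 48543.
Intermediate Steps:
P(A, h) = -9/2 + (2 + A - h)/(2*(35 + A)) (P(A, h) = -9/2 + ((A + (2 - h))/(h + ((5*7 + A) - h)))/2 = -9/2 + ((2 + A - h)/(h + ((35 + A) - h)))/2 = -9/2 + ((2 + A - h)/(h + (35 + A - h)))/2 = -9/2 + ((2 + A - h)/(35 + A))/2 = -9/2 + (2 + A - h)/(2*(35 + A)))
P((3 + 3)*(-3*(-1 + 3)), 126) + 48467 = (-313 - 1*126 - 8*(3 + 3)*(-3*(-1 + 3)))/(2*(35 + (3 + 3)*(-3*(-1 + 3)))) + 48467 = (-313 - 126 - 48*(-3*2))/(2*(35 + 6*(-3*2))) + 48467 = (-313 - 126 - 48*(-6))/(2*(35 + 6*(-6))) + 48467 = (-313 - 126 - 8*(-36))/(2*(35 - 36)) + 48467 = (1/2)*(-313 - 126 + 288)/(-1) + 48467 = (1/2)*(-1)*(-151) + 48467 = 151/2 + 48467 = 97085/2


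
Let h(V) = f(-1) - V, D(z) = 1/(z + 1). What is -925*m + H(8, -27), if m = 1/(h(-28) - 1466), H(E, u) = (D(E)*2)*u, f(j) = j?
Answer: -7709/1439 ≈ -5.3572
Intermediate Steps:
D(z) = 1/(1 + z)
h(V) = -1 - V
H(E, u) = 2*u/(1 + E) (H(E, u) = (2/(1 + E))*u = 2*u/(1 + E))
m = -1/1439 (m = 1/((-1 - 1*(-28)) - 1466) = 1/((-1 + 28) - 1466) = 1/(27 - 1466) = 1/(-1439) = -1/1439 ≈ -0.00069493)
-925*m + H(8, -27) = -925*(-1/1439) + 2*(-27)/(1 + 8) = 925/1439 + 2*(-27)/9 = 925/1439 + 2*(-27)*(⅑) = 925/1439 - 6 = -7709/1439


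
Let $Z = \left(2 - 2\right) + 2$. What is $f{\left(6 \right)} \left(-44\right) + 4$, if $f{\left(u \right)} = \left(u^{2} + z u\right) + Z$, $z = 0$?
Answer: $-1668$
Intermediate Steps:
$Z = 2$ ($Z = 0 + 2 = 2$)
$f{\left(u \right)} = 2 + u^{2}$ ($f{\left(u \right)} = \left(u^{2} + 0 u\right) + 2 = \left(u^{2} + 0\right) + 2 = u^{2} + 2 = 2 + u^{2}$)
$f{\left(6 \right)} \left(-44\right) + 4 = \left(2 + 6^{2}\right) \left(-44\right) + 4 = \left(2 + 36\right) \left(-44\right) + 4 = 38 \left(-44\right) + 4 = -1672 + 4 = -1668$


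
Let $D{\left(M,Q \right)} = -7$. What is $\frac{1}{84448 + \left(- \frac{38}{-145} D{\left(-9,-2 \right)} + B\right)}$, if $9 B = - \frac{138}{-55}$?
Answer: $\frac{4785}{404076236} \approx 1.1842 \cdot 10^{-5}$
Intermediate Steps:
$B = \frac{46}{165}$ ($B = \frac{\left(-138\right) \frac{1}{-55}}{9} = \frac{\left(-138\right) \left(- \frac{1}{55}\right)}{9} = \frac{1}{9} \cdot \frac{138}{55} = \frac{46}{165} \approx 0.27879$)
$\frac{1}{84448 + \left(- \frac{38}{-145} D{\left(-9,-2 \right)} + B\right)} = \frac{1}{84448 + \left(- \frac{38}{-145} \left(-7\right) + \frac{46}{165}\right)} = \frac{1}{84448 + \left(\left(-38\right) \left(- \frac{1}{145}\right) \left(-7\right) + \frac{46}{165}\right)} = \frac{1}{84448 + \left(\frac{38}{145} \left(-7\right) + \frac{46}{165}\right)} = \frac{1}{84448 + \left(- \frac{266}{145} + \frac{46}{165}\right)} = \frac{1}{84448 - \frac{7444}{4785}} = \frac{1}{\frac{404076236}{4785}} = \frac{4785}{404076236}$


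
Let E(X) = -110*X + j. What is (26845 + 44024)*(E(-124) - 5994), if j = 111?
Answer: 549730833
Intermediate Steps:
E(X) = 111 - 110*X (E(X) = -110*X + 111 = 111 - 110*X)
(26845 + 44024)*(E(-124) - 5994) = (26845 + 44024)*((111 - 110*(-124)) - 5994) = 70869*((111 + 13640) - 5994) = 70869*(13751 - 5994) = 70869*7757 = 549730833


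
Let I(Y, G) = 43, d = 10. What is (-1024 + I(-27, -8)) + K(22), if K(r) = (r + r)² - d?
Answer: 945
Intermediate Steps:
K(r) = -10 + 4*r² (K(r) = (r + r)² - 1*10 = (2*r)² - 10 = 4*r² - 10 = -10 + 4*r²)
(-1024 + I(-27, -8)) + K(22) = (-1024 + 43) + (-10 + 4*22²) = -981 + (-10 + 4*484) = -981 + (-10 + 1936) = -981 + 1926 = 945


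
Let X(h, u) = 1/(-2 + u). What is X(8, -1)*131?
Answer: -131/3 ≈ -43.667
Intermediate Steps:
X(8, -1)*131 = 131/(-2 - 1) = 131/(-3) = -⅓*131 = -131/3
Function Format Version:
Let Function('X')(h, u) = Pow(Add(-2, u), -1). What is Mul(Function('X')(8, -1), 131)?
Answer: Rational(-131, 3) ≈ -43.667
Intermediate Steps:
Mul(Function('X')(8, -1), 131) = Mul(Pow(Add(-2, -1), -1), 131) = Mul(Pow(-3, -1), 131) = Mul(Rational(-1, 3), 131) = Rational(-131, 3)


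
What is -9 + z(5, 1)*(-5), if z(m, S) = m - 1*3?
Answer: -19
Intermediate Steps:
z(m, S) = -3 + m (z(m, S) = m - 3 = -3 + m)
-9 + z(5, 1)*(-5) = -9 + (-3 + 5)*(-5) = -9 + 2*(-5) = -9 - 10 = -19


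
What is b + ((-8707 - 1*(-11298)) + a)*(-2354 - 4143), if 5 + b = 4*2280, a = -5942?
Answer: 21780562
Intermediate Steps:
b = 9115 (b = -5 + 4*2280 = -5 + 9120 = 9115)
b + ((-8707 - 1*(-11298)) + a)*(-2354 - 4143) = 9115 + ((-8707 - 1*(-11298)) - 5942)*(-2354 - 4143) = 9115 + ((-8707 + 11298) - 5942)*(-6497) = 9115 + (2591 - 5942)*(-6497) = 9115 - 3351*(-6497) = 9115 + 21771447 = 21780562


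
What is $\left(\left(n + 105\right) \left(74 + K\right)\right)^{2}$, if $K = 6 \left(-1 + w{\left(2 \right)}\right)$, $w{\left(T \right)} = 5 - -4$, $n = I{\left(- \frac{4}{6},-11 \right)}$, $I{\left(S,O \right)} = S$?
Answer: $\frac{1458170596}{9} \approx 1.6202 \cdot 10^{8}$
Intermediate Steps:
$n = - \frac{2}{3}$ ($n = - \frac{4}{6} = \left(-4\right) \frac{1}{6} = - \frac{2}{3} \approx -0.66667$)
$w{\left(T \right)} = 9$ ($w{\left(T \right)} = 5 + 4 = 9$)
$K = 48$ ($K = 6 \left(-1 + 9\right) = 6 \cdot 8 = 48$)
$\left(\left(n + 105\right) \left(74 + K\right)\right)^{2} = \left(\left(- \frac{2}{3} + 105\right) \left(74 + 48\right)\right)^{2} = \left(\frac{313}{3} \cdot 122\right)^{2} = \left(\frac{38186}{3}\right)^{2} = \frac{1458170596}{9}$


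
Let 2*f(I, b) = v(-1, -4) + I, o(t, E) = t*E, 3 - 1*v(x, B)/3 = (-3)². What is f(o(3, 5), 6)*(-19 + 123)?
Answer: -156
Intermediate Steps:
v(x, B) = -18 (v(x, B) = 9 - 3*(-3)² = 9 - 3*9 = 9 - 27 = -18)
o(t, E) = E*t
f(I, b) = -9 + I/2 (f(I, b) = (-18 + I)/2 = -9 + I/2)
f(o(3, 5), 6)*(-19 + 123) = (-9 + (5*3)/2)*(-19 + 123) = (-9 + (½)*15)*104 = (-9 + 15/2)*104 = -3/2*104 = -156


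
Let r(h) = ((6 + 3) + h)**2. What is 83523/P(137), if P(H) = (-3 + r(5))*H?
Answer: 83523/26441 ≈ 3.1588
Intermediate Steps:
r(h) = (9 + h)**2
P(H) = 193*H (P(H) = (-3 + (9 + 5)**2)*H = (-3 + 14**2)*H = (-3 + 196)*H = 193*H)
83523/P(137) = 83523/((193*137)) = 83523/26441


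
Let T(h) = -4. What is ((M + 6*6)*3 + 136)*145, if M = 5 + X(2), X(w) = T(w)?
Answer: 35815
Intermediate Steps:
X(w) = -4
M = 1 (M = 5 - 4 = 1)
((M + 6*6)*3 + 136)*145 = ((1 + 6*6)*3 + 136)*145 = ((1 + 36)*3 + 136)*145 = (37*3 + 136)*145 = (111 + 136)*145 = 247*145 = 35815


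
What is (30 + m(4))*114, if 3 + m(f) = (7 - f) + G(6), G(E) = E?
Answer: 4104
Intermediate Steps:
m(f) = 10 - f (m(f) = -3 + ((7 - f) + 6) = -3 + (13 - f) = 10 - f)
(30 + m(4))*114 = (30 + (10 - 1*4))*114 = (30 + (10 - 4))*114 = (30 + 6)*114 = 36*114 = 4104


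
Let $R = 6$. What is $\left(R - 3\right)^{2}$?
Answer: $9$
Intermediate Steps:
$\left(R - 3\right)^{2} = \left(6 - 3\right)^{2} = 3^{2} = 9$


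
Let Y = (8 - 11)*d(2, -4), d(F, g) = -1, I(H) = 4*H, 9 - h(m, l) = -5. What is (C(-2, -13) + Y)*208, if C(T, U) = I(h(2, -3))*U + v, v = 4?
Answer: -149968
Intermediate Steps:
h(m, l) = 14 (h(m, l) = 9 - 1*(-5) = 9 + 5 = 14)
C(T, U) = 4 + 56*U (C(T, U) = (4*14)*U + 4 = 56*U + 4 = 4 + 56*U)
Y = 3 (Y = (8 - 11)*(-1) = -3*(-1) = 3)
(C(-2, -13) + Y)*208 = ((4 + 56*(-13)) + 3)*208 = ((4 - 728) + 3)*208 = (-724 + 3)*208 = -721*208 = -149968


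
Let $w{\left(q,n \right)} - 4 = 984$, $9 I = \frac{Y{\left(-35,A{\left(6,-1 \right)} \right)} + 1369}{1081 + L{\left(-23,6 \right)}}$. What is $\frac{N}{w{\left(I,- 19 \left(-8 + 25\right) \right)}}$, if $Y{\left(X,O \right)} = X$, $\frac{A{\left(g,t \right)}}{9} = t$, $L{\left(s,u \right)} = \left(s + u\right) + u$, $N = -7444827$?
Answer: $- \frac{30141}{4} \approx -7535.3$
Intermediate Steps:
$L{\left(s,u \right)} = s + 2 u$
$A{\left(g,t \right)} = 9 t$
$I = \frac{667}{4815}$ ($I = \frac{\left(-35 + 1369\right) \frac{1}{1081 + \left(-23 + 2 \cdot 6\right)}}{9} = \frac{1334 \frac{1}{1081 + \left(-23 + 12\right)}}{9} = \frac{1334 \frac{1}{1081 - 11}}{9} = \frac{1334 \cdot \frac{1}{1070}}{9} = \frac{1}{9} \cdot \frac{667}{535} = \frac{667}{4815} \approx 0.13853$)
$w{\left(q,n \right)} = 988$ ($w{\left(q,n \right)} = 4 + 984 = 988$)
$\frac{N}{w{\left(I,- 19 \left(-8 + 25\right) \right)}} = - \frac{7444827}{988} = \left(-7444827\right) \frac{1}{988} = - \frac{30141}{4}$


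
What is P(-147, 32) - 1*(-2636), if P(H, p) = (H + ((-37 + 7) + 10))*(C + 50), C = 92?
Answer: -21078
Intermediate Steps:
P(H, p) = -2840 + 142*H (P(H, p) = (H + ((-37 + 7) + 10))*(92 + 50) = (H + (-30 + 10))*142 = (H - 20)*142 = (-20 + H)*142 = -2840 + 142*H)
P(-147, 32) - 1*(-2636) = (-2840 + 142*(-147)) - 1*(-2636) = (-2840 - 20874) + 2636 = -23714 + 2636 = -21078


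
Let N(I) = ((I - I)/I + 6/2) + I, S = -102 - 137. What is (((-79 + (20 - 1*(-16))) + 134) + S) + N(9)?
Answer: -136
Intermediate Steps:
S = -239
N(I) = 3 + I (N(I) = (0/I + 6*(½)) + I = (0 + 3) + I = 3 + I)
(((-79 + (20 - 1*(-16))) + 134) + S) + N(9) = (((-79 + (20 - 1*(-16))) + 134) - 239) + (3 + 9) = (((-79 + (20 + 16)) + 134) - 239) + 12 = (((-79 + 36) + 134) - 239) + 12 = ((-43 + 134) - 239) + 12 = (91 - 239) + 12 = -148 + 12 = -136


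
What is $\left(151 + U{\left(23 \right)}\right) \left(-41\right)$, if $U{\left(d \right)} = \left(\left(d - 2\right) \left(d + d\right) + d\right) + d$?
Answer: $-47683$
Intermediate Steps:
$U{\left(d \right)} = 2 d + 2 d \left(-2 + d\right)$ ($U{\left(d \right)} = \left(\left(-2 + d\right) 2 d + d\right) + d = \left(2 d \left(-2 + d\right) + d\right) + d = \left(d + 2 d \left(-2 + d\right)\right) + d = 2 d + 2 d \left(-2 + d\right)$)
$\left(151 + U{\left(23 \right)}\right) \left(-41\right) = \left(151 + 2 \cdot 23 \left(-1 + 23\right)\right) \left(-41\right) = \left(151 + 2 \cdot 23 \cdot 22\right) \left(-41\right) = \left(151 + 1012\right) \left(-41\right) = 1163 \left(-41\right) = -47683$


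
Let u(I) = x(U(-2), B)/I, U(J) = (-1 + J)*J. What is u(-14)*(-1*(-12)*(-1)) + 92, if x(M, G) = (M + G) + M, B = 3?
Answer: 734/7 ≈ 104.86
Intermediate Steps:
U(J) = J*(-1 + J)
x(M, G) = G + 2*M (x(M, G) = (G + M) + M = G + 2*M)
u(I) = 15/I (u(I) = (3 + 2*(-2*(-1 - 2)))/I = (3 + 2*(-2*(-3)))/I = (3 + 2*6)/I = (3 + 12)/I = 15/I)
u(-14)*(-1*(-12)*(-1)) + 92 = (15/(-14))*(-1*(-12)*(-1)) + 92 = (15*(-1/14))*(12*(-1)) + 92 = -15/14*(-12) + 92 = 90/7 + 92 = 734/7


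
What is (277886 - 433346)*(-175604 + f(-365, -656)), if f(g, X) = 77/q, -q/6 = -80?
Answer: 218394983213/8 ≈ 2.7299e+10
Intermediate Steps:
q = 480 (q = -6*(-80) = 480)
f(g, X) = 77/480
(277886 - 433346)*(-175604 + f(-365, -656)) = (277886 - 433346)*(-175604 + 77/480) = -155460*(-84289843/480) = 218394983213/8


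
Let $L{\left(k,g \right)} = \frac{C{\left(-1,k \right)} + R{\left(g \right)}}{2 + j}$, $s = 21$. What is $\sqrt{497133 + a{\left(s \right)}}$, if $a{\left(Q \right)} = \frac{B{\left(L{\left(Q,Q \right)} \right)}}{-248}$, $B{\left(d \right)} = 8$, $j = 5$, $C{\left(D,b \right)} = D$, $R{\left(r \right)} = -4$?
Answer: $\frac{\sqrt{477744782}}{31} \approx 705.08$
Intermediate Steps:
$L{\left(k,g \right)} = - \frac{5}{7}$ ($L{\left(k,g \right)} = \frac{-1 - 4}{2 + 5} = - \frac{5}{7}$)
$a{\left(Q \right)} = - \frac{1}{31}$ ($a{\left(Q \right)} = \frac{8}{-248} = 8 \left(- \frac{1}{248}\right) = - \frac{1}{31}$)
$\sqrt{497133 + a{\left(s \right)}} = \sqrt{497133 - \frac{1}{31}} = \sqrt{\frac{15411122}{31}} = \frac{\sqrt{477744782}}{31}$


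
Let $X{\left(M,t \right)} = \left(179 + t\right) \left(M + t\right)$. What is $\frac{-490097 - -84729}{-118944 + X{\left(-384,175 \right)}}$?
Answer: $\frac{202684}{96465} \approx 2.1011$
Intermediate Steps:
$\frac{-490097 - -84729}{-118944 + X{\left(-384,175 \right)}} = \frac{-490097 - -84729}{-118944 + \left(175^{2} + 179 \left(-384\right) + 179 \cdot 175 - 67200\right)} = \frac{-490097 + \left(129440 - 44711\right)}{-118944 + \left(30625 - 68736 + 31325 - 67200\right)} = \frac{-490097 + 84729}{-118944 - 73986} = - \frac{405368}{-192930} = \left(-405368\right) \left(- \frac{1}{192930}\right) = \frac{202684}{96465}$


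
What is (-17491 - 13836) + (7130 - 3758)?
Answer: -27955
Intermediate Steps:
(-17491 - 13836) + (7130 - 3758) = -31327 + 3372 = -27955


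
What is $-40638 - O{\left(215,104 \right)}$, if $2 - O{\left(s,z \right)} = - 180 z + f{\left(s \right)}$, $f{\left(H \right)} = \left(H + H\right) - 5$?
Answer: $-58935$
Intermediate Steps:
$f{\left(H \right)} = -5 + 2 H$ ($f{\left(H \right)} = 2 H - 5 = -5 + 2 H$)
$O{\left(s,z \right)} = 7 - 2 s + 180 z$ ($O{\left(s,z \right)} = 2 - \left(- 180 z + \left(-5 + 2 s\right)\right) = 2 - \left(-5 - 180 z + 2 s\right) = 2 + \left(5 - 2 s + 180 z\right) = 7 - 2 s + 180 z$)
$-40638 - O{\left(215,104 \right)} = -40638 - \left(7 - 430 + 180 \cdot 104\right) = -40638 - \left(7 - 430 + 18720\right) = -40638 - 18297 = -58935$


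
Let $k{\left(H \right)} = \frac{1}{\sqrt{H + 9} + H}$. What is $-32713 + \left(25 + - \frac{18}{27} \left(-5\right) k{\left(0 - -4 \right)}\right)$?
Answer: $- \frac{294152}{9} - \frac{10 \sqrt{13}}{9} \approx -32688.0$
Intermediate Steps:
$k{\left(H \right)} = \frac{1}{H + \sqrt{9 + H}}$ ($k{\left(H \right)} = \frac{1}{\sqrt{9 + H} + H} = \frac{1}{H + \sqrt{9 + H}}$)
$-32713 + \left(25 + - \frac{18}{27} \left(-5\right) k{\left(0 - -4 \right)}\right) = -32713 + \left(25 + \frac{- \frac{18}{27} \left(-5\right)}{\left(0 - -4\right) + \sqrt{9 + \left(0 - -4\right)}}\right) = -32713 + \left(25 + \frac{\left(-18\right) \frac{1}{27} \left(-5\right)}{\left(0 + 4\right) + \sqrt{9 + \left(0 + 4\right)}}\right) = -32713 + \left(25 + \frac{\left(- \frac{2}{3}\right) \left(-5\right)}{4 + \sqrt{9 + 4}}\right) = -32713 + \left(25 + \frac{10}{3 \left(4 + \sqrt{13}\right)}\right) = -32688 + \frac{10}{3 \left(4 + \sqrt{13}\right)}$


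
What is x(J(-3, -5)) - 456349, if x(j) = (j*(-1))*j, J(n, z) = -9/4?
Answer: -7301665/16 ≈ -4.5635e+5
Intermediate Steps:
J(n, z) = -9/4 (J(n, z) = -9*1/4 = -9/4)
x(j) = -j**2 (x(j) = (-j)*j = -j**2)
x(J(-3, -5)) - 456349 = -(-9/4)**2 - 456349 = -1*81/16 - 456349 = -81/16 - 456349 = -7301665/16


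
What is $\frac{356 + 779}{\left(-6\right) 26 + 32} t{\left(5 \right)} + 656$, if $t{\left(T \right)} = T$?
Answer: $\frac{75669}{124} \approx 610.23$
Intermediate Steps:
$\frac{356 + 779}{\left(-6\right) 26 + 32} t{\left(5 \right)} + 656 = \frac{356 + 779}{\left(-6\right) 26 + 32} \cdot 5 + 656 = \frac{1135}{-156 + 32} \cdot 5 + 656 = \frac{1135}{-124} \cdot 5 + 656 = 1135 \left(- \frac{1}{124}\right) 5 + 656 = \left(- \frac{1135}{124}\right) 5 + 656 = - \frac{5675}{124} + 656 = \frac{75669}{124}$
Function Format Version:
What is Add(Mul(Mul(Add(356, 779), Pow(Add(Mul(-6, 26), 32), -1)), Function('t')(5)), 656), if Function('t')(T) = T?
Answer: Rational(75669, 124) ≈ 610.23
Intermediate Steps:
Add(Mul(Mul(Add(356, 779), Pow(Add(Mul(-6, 26), 32), -1)), Function('t')(5)), 656) = Add(Mul(Mul(Add(356, 779), Pow(Add(Mul(-6, 26), 32), -1)), 5), 656) = Add(Mul(Mul(1135, Pow(Add(-156, 32), -1)), 5), 656) = Add(Mul(Mul(1135, Pow(-124, -1)), 5), 656) = Add(Mul(Mul(1135, Rational(-1, 124)), 5), 656) = Add(Mul(Rational(-1135, 124), 5), 656) = Add(Rational(-5675, 124), 656) = Rational(75669, 124)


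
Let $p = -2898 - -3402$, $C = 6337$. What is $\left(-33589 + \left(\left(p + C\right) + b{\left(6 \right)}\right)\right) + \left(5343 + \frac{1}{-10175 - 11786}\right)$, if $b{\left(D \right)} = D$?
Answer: $- \frac{469943440}{21961} \approx -21399.0$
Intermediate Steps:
$p = 504$ ($p = -2898 + 3402 = 504$)
$\left(-33589 + \left(\left(p + C\right) + b{\left(6 \right)}\right)\right) + \left(5343 + \frac{1}{-10175 - 11786}\right) = \left(-33589 + \left(\left(504 + 6337\right) + 6\right)\right) + \left(5343 + \frac{1}{-10175 - 11786}\right) = \left(-33589 + \left(6841 + 6\right)\right) + \left(5343 + \frac{1}{-21961}\right) = \left(-33589 + 6847\right) + \left(5343 - \frac{1}{21961}\right) = -26742 + \frac{117337622}{21961} = - \frac{469943440}{21961}$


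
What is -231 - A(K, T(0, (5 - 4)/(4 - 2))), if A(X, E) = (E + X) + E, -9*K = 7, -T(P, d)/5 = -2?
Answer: -2252/9 ≈ -250.22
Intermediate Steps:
T(P, d) = 10 (T(P, d) = -5*(-2) = 10)
K = -7/9 (K = -⅑*7 = -7/9 ≈ -0.77778)
A(X, E) = X + 2*E
-231 - A(K, T(0, (5 - 4)/(4 - 2))) = -231 - (-7/9 + 2*10) = -231 - (-7/9 + 20) = -231 - 1*173/9 = -231 - 173/9 = -2252/9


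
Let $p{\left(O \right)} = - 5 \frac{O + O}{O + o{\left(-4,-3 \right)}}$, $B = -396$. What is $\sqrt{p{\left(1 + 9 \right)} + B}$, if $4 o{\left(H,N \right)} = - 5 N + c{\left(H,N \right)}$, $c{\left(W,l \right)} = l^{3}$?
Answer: $\frac{2 i \sqrt{5026}}{7} \approx 20.256 i$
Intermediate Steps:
$o{\left(H,N \right)} = - \frac{5 N}{4} + \frac{N^{3}}{4}$ ($o{\left(H,N \right)} = \frac{- 5 N + N^{3}}{4} = \frac{N^{3} - 5 N}{4} = - \frac{5 N}{4} + \frac{N^{3}}{4}$)
$p{\left(O \right)} = - \frac{10 O}{-3 + O}$ ($p{\left(O \right)} = - 5 \frac{O + O}{O + \frac{1}{4} \left(-3\right) \left(-5 + \left(-3\right)^{2}\right)} = - 5 \frac{2 O}{O + \frac{1}{4} \left(-3\right) \left(-5 + 9\right)} = - 5 \frac{2 O}{O + \frac{1}{4} \left(-3\right) 4} = - 5 \frac{2 O}{O - 3} = - 5 \frac{2 O}{-3 + O} = - \frac{10 O}{-3 + O}$)
$\sqrt{p{\left(1 + 9 \right)} + B} = \sqrt{- \frac{10 \left(1 + 9\right)}{-3 + \left(1 + 9\right)} - 396} = \sqrt{\left(-10\right) 10 \frac{1}{-3 + 10} - 396} = \sqrt{\left(-10\right) 10 \cdot \frac{1}{7} - 396} = \sqrt{- \frac{100}{7} - 396} = \sqrt{- \frac{2872}{7}} = \frac{2 i \sqrt{5026}}{7}$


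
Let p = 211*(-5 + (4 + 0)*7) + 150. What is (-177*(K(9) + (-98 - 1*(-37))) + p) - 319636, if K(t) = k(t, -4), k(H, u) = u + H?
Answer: -304721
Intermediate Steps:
k(H, u) = H + u
K(t) = -4 + t (K(t) = t - 4 = -4 + t)
p = 5003 (p = 211*(-5 + 4*7) + 150 = 211*(-5 + 28) + 150 = 211*23 + 150 = 4853 + 150 = 5003)
(-177*(K(9) + (-98 - 1*(-37))) + p) - 319636 = (-177*((-4 + 9) + (-98 - 1*(-37))) + 5003) - 319636 = (-177*(5 + (-98 + 37)) + 5003) - 319636 = (-177*(5 - 61) + 5003) - 319636 = (-177*(-56) + 5003) - 319636 = (9912 + 5003) - 319636 = 14915 - 319636 = -304721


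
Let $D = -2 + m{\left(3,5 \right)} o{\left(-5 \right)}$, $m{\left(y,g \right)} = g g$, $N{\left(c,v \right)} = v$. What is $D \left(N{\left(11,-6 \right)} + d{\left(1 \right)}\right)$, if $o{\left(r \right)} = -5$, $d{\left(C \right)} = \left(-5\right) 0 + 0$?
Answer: $762$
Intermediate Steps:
$d{\left(C \right)} = 0$ ($d{\left(C \right)} = 0 + 0 = 0$)
$m{\left(y,g \right)} = g^{2}$
$D = -127$ ($D = -2 + 5^{2} \left(-5\right) = -2 + 25 \left(-5\right) = -2 - 125 = -127$)
$D \left(N{\left(11,-6 \right)} + d{\left(1 \right)}\right) = - 127 \left(-6 + 0\right) = \left(-127\right) \left(-6\right) = 762$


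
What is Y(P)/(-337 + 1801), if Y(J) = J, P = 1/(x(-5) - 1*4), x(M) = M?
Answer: -1/13176 ≈ -7.5896e-5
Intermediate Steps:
P = -1/9 (P = 1/(-5 - 1*4) = 1/(-5 - 4) = 1/(-9) = -1/9 ≈ -0.11111)
Y(P)/(-337 + 1801) = -1/(9*(-337 + 1801)) = -1/9/1464 = -1/9*1/1464 = -1/13176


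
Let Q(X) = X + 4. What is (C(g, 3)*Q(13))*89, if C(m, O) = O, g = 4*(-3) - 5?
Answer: 4539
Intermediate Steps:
g = -17 (g = -12 - 5 = -17)
Q(X) = 4 + X
(C(g, 3)*Q(13))*89 = (3*(4 + 13))*89 = (3*17)*89 = 51*89 = 4539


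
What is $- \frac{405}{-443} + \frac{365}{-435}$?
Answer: $\frac{2896}{38541} \approx 0.075141$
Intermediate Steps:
$- \frac{405}{-443} + \frac{365}{-435} = \left(-405\right) \left(- \frac{1}{443}\right) + 365 \left(- \frac{1}{435}\right) = \frac{405}{443} - \frac{73}{87} = \frac{2896}{38541}$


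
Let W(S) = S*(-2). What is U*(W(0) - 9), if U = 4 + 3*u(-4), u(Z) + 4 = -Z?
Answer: -36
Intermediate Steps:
W(S) = -2*S
u(Z) = -4 - Z
U = 4 (U = 4 + 3*(-4 - 1*(-4)) = 4 + 3*(-4 + 4) = 4 + 3*0 = 4 + 0 = 4)
U*(W(0) - 9) = 4*(-2*0 - 9) = 4*(0 - 9) = 4*(-9) = -36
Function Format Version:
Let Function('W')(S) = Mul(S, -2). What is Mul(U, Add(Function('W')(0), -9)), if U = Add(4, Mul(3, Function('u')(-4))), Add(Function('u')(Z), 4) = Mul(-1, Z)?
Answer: -36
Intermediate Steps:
Function('W')(S) = Mul(-2, S)
Function('u')(Z) = Add(-4, Mul(-1, Z))
U = 4 (U = Add(4, Mul(3, Add(-4, Mul(-1, -4)))) = Add(4, Mul(3, Add(-4, 4))) = Add(4, Mul(3, 0)) = Add(4, 0) = 4)
Mul(U, Add(Function('W')(0), -9)) = Mul(4, Add(Mul(-2, 0), -9)) = Mul(4, Add(0, -9)) = Mul(4, -9) = -36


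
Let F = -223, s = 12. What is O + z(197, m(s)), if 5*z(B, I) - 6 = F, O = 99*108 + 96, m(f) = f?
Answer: 53723/5 ≈ 10745.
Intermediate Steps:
O = 10788 (O = 10692 + 96 = 10788)
z(B, I) = -217/5 (z(B, I) = 6/5 + (⅕)*(-223) = 6/5 - 223/5 = -217/5)
O + z(197, m(s)) = 10788 - 217/5 = 53723/5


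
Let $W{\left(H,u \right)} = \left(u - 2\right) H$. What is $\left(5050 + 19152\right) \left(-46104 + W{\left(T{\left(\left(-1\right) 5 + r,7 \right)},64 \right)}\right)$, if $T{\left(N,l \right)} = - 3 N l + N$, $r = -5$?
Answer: $-815704208$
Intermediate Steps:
$T{\left(N,l \right)} = N - 3 N l$ ($T{\left(N,l \right)} = - 3 N l + N = N - 3 N l$)
$W{\left(H,u \right)} = H \left(-2 + u\right)$ ($W{\left(H,u \right)} = \left(-2 + u\right) H = H \left(-2 + u\right)$)
$\left(5050 + 19152\right) \left(-46104 + W{\left(T{\left(\left(-1\right) 5 + r,7 \right)},64 \right)}\right) = \left(5050 + 19152\right) \left(-46104 + \left(\left(-1\right) 5 - 5\right) \left(1 - 21\right) \left(-2 + 64\right)\right) = 24202 \left(-46104 + \left(-5 - 5\right) \left(1 - 21\right) 62\right) = 24202 \left(-46104 + \left(-10\right) \left(-20\right) 62\right) = 24202 \left(-46104 + 200 \cdot 62\right) = 24202 \left(-46104 + 12400\right) = 24202 \left(-33704\right) = -815704208$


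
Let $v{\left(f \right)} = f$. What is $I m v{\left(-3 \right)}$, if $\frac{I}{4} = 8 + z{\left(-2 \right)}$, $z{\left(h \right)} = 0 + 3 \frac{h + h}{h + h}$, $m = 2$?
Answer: $-264$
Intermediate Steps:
$z{\left(h \right)} = 3$ ($z{\left(h \right)} = 0 + 3 \frac{2 h}{2 h} = 0 + 3 \cdot 2 h \frac{1}{2 h} = 0 + 3 \cdot 1 = 0 + 3 = 3$)
$I = 44$ ($I = 4 \left(8 + 3\right) = 4 \cdot 11 = 44$)
$I m v{\left(-3 \right)} = 44 \cdot 2 \left(-3\right) = 44 \left(-6\right) = -264$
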